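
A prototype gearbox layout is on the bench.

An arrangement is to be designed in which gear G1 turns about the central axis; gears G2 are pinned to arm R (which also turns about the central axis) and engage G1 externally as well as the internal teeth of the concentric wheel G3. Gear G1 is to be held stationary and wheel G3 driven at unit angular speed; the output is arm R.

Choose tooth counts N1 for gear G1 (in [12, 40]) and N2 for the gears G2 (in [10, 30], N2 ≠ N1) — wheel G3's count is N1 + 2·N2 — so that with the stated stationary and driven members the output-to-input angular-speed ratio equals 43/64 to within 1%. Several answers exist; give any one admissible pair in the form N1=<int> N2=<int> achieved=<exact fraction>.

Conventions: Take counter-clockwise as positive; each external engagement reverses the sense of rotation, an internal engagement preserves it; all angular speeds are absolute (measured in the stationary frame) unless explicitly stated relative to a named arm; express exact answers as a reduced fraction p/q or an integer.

N1=21 N2=11 achieved=43/64

class = planetary set [ratio 43/64 wanted; Willis about the carrier]
Willis with ω_sun = 0: ω_arm/ω_ring = N3/(N1+N3); set equal to 43/64  ⇒  N3/N1 = (43/64)/(1 − 43/64) = 43/21
N3 = N1 + 2·N2  ⇒  N2/N1 = (N3/N1 − 1)/2 = (43/21 − 1)/2 = 11/21
smallest multiple with N1 ≥ 12 and N2 ≥ 10: k = 1  ⇒  N1 = 1·21 = 21, N2 = 1·11 = 11 (N1 ≤ 40, N2 ≤ 30, N2 ≠ N1 ✓), N3 = 21 + 2·11 = 43
check: N3/(N1+N3) with N1 = 21, N3 = 43 gives 43/64; |achieved − target| = 0 ≤ 43/6400 ✓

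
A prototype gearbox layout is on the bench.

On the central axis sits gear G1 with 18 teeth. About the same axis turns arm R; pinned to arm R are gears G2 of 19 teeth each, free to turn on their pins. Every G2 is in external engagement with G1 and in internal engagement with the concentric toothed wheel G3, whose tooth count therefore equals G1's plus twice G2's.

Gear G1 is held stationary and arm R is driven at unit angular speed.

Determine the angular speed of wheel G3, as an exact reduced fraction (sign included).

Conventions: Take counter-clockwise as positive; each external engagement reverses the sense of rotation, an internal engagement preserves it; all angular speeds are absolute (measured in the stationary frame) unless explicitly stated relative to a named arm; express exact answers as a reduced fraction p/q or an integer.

37/28

recognized (axles ride arm R): planetary set, 18/19/56 teeth
ring teeth: 18 + 2·19 = 56
18(ω_sun−ω_arm) = −56(ω_ring−ω_arm),  ω_sun = 0, ω_arm = 1
ω_ring = 1 − (18/56)(0−1) = 37/28
exact speed ratio = 37/28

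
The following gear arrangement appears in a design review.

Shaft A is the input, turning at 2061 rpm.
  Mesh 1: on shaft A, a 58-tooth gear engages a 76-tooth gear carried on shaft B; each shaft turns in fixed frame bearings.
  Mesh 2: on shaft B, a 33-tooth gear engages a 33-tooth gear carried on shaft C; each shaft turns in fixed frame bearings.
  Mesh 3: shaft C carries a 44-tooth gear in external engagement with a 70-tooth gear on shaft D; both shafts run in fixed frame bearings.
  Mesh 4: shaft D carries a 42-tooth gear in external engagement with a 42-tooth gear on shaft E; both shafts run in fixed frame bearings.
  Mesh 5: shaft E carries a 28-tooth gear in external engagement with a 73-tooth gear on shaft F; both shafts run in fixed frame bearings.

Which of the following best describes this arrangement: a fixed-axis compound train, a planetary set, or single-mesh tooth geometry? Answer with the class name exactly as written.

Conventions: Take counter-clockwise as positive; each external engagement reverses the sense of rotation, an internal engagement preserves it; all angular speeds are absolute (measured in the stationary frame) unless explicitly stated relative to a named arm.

recognized (6 fixed axles, 5 meshes): fixed-axis compound train
classification: fixed-axis compound train

fixed-axis compound train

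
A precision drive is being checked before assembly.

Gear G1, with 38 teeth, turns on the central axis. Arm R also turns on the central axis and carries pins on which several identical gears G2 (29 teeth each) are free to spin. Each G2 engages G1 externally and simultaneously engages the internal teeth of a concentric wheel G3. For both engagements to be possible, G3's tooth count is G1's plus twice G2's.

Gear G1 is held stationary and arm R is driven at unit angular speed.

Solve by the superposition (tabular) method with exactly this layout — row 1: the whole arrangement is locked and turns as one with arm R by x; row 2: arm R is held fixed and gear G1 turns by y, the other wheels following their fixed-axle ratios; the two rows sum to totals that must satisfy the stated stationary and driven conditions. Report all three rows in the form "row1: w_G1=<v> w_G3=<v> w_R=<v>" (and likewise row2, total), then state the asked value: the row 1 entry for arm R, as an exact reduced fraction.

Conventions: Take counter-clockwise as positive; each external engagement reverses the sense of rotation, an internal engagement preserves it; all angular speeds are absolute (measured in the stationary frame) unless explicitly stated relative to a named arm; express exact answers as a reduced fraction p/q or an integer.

row1: w_G1=1 w_G3=1 w_R=1
row2: w_G1=-1 w_G3=19/48 w_R=0
total: w_G1=0 w_G3=67/48 w_R=1
asked value: 1

topology: planetary set — G1 38T / G2 29T / G3 96T, arm = carrier (Willis)
superposition row 1 [locked train]: every member turns x
row 2 — arm fixed, fixed-axis ratios: sun y, ring −(38/96)·y, arm 0
boundary: total ω_sun = x + y = 0 and total ω_arm = x = 1  ⇒  y = -1, x = 1
row 2 ring = −(38/96)·(-1) = 19/48
totals (row 1 + row 2): sun 1 + (-1) = 0, ring 1 + 19/48 = 67/48, arm 1 + 0 = 1
asked cell (row1, arm) = 1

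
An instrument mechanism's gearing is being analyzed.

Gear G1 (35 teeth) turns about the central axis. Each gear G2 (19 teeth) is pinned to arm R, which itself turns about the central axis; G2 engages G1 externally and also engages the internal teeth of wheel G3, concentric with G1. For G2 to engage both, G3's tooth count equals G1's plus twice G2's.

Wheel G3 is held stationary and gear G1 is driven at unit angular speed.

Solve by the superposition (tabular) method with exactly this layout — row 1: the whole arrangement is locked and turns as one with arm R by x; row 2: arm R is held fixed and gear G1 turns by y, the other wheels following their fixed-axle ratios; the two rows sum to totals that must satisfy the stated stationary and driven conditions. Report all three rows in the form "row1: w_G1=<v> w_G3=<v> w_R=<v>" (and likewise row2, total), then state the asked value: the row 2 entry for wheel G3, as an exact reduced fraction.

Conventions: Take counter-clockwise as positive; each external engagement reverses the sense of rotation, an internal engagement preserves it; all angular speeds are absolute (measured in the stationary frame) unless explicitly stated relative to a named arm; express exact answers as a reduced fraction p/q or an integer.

row1: w_G1=35/108 w_G3=35/108 w_R=35/108
row2: w_G1=73/108 w_G3=-35/108 w_R=0
total: w_G1=1 w_G3=0 w_R=35/108
asked value: -35/108

planetary set (35T centre, 19T on arm, 73T internal) — Willis relation
row 1: whole set turns with the arm by x
superposition row 2 [arm held]: sun y, ring −(35/73)·y, arm 0
boundary: total ω_ring = x − (35/73)·y = 0 and total ω_sun = x + y = 1  ⇒  y = 73/108, x = 35/108
row 2 ring = −(35/73)·73/108 = -35/108
totals (row 1 + row 2): sun 35/108 + 73/108 = 1, ring 35/108 + (-35/108) = 0, arm 35/108 + 0 = 35/108
asked cell (row2, ring) = -35/108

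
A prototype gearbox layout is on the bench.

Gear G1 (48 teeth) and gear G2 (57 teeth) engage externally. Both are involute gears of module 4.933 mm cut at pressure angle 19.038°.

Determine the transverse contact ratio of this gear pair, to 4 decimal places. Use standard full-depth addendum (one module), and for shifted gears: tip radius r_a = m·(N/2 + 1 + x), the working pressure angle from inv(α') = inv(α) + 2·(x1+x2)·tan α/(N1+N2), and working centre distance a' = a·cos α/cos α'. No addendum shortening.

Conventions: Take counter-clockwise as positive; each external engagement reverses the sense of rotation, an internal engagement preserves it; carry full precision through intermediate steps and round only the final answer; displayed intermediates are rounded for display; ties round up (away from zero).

topology: single-mesh involute geometry — m = 4.933, 48T/57T pair
base radii: r_b1 = 111.916247, r_b2 = 132.900543
tip radii: r_a1 = 123.325000, r_a2 = 145.523500
no profile shift: α' = α, a' = a
action lengths: √(r_a1²−r_b1²) = 51.805495, √(r_a2²−r_b2²) = 59.283511
base pitch p_b = π·m·cos α = 14.649802
CR = (51.805495 + 59.283511 − 258.982500·sin 19.03800°)/14.649802 = 1.816418
contact ratio ≈ 1.8164

1.8164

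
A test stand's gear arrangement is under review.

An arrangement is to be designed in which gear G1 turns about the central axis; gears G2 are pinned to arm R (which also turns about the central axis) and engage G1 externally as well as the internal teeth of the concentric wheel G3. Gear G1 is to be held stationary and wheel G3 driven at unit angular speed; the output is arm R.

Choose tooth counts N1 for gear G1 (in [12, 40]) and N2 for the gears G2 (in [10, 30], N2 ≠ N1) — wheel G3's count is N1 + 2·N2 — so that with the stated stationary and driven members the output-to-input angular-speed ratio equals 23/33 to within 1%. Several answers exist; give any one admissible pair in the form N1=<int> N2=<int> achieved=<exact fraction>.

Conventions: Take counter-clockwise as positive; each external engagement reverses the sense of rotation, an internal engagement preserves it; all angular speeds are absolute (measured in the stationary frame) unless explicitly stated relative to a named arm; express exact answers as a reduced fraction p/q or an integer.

design class (target 23/33): planetary set
Willis with ω_sun = 0: ω_arm/ω_ring = N3/(N1+N3); set equal to 23/33  ⇒  N3/N1 = (23/33)/(1 − 23/33) = 23/10
N3 = N1 + 2·N2  ⇒  N2/N1 = (N3/N1 − 1)/2 = (23/10 − 1)/2 = 13/20
smallest multiple with N1 ≥ 12 and N2 ≥ 10: k = 1  ⇒  N1 = 1·20 = 20, N2 = 1·13 = 13 (N1 ≤ 40, N2 ≤ 30, N2 ≠ N1 ✓), N3 = 20 + 2·13 = 46
check: N3/(N1+N3) with N1 = 20, N3 = 46 gives 23/33; |achieved − target| = 0 ≤ 23/3300 ✓

N1=20 N2=13 achieved=23/33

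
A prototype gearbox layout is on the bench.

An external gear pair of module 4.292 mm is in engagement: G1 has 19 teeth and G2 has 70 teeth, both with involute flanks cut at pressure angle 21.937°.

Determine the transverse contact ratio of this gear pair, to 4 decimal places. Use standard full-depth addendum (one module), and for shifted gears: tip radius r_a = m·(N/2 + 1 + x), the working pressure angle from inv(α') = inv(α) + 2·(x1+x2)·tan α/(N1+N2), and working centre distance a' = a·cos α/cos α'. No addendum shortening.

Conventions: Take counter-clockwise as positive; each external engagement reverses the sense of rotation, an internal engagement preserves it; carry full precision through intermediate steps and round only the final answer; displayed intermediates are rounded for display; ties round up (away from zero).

1.5923

recognized (one external pair, fixed centres): single-mesh tooth geometry, m = 4.292, N1 = 19, N2 = 70
base radii: r_b1 = 37.821766, r_b2 = 139.343350
tip radii: r_a1 = 45.066000, r_a2 = 154.512000
no profile shift: α' = α, a' = a
action lengths: √(r_a1²−r_b1²) = 24.504251, √(r_a2²−r_b2²) = 66.763679
base pitch p_b = π·m·cos α = 12.507430
CR = (24.504251 + 66.763679 − 190.994000·sin 21.93700°)/12.507430 = 1.592260
contact ratio ≈ 1.5923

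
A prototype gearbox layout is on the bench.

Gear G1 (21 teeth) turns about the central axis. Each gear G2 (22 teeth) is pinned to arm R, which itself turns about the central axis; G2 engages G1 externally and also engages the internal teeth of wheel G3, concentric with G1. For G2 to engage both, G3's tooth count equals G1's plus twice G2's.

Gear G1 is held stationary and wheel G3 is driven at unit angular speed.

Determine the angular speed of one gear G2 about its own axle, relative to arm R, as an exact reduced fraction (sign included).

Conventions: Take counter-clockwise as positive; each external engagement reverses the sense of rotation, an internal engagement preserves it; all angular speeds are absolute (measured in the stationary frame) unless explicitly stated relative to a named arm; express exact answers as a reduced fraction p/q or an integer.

recognized (axles ride arm R): planetary set, 21/22/65 teeth
ring teeth: 21 + 2·22 = 65
21(ω_sun−ω_arm) = −65(ω_ring−ω_arm),  ω_sun = 0, ω_ring = 1
21(0−ω_arm) = −65(1−ω_arm)  ⇒  86·ω_arm = 65  ⇒  ω_arm = 65/86
sun–planet mesh: 21·(0−65/86) = −22·(ω_p−ω_arm)  ⇒  ω_p−ω_arm = 1365/1892
exact speed ratio = 1365/1892

1365/1892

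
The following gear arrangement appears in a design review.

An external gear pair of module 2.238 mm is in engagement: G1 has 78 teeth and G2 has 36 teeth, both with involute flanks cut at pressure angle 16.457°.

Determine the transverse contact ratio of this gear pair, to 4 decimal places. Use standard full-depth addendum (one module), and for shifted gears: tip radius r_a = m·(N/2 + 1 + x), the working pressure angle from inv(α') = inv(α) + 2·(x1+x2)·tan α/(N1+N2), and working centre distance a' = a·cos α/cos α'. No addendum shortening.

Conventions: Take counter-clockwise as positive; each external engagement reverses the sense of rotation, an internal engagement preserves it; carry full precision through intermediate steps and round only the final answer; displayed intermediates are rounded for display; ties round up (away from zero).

1.9813

topology: single-mesh involute geometry — m = 2.238, 78T/36T pair
base radii: r_b1 = 83.706285, r_b2 = 38.633670
tip radii: r_a1 = 89.520000, r_a2 = 42.522000
no profile shift: α' = α, a' = a
action lengths: √(r_a1²−r_b1²) = 31.734654, √(r_a2²−r_b2²) = 17.764010
base pitch p_b = π·m·cos α = 6.742847
CR = (31.734654 + 17.764010 − 127.566000·sin 16.45700°)/6.742847 = 1.981324
contact ratio ≈ 1.9813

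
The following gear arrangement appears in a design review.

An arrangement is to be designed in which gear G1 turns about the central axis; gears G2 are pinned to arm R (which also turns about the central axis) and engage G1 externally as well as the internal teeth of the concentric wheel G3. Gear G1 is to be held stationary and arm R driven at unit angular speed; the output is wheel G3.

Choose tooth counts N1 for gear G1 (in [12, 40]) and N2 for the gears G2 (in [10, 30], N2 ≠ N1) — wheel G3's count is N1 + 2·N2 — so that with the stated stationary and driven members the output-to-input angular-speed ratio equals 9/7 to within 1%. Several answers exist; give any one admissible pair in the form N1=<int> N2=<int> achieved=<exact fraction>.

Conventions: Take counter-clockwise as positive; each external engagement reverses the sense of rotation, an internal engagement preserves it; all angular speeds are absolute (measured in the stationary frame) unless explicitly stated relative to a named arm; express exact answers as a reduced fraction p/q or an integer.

N1=12 N2=15 achieved=9/7

design class (target 9/7): planetary set
Willis with ω_sun = 0: ω_ring/ω_arm = (N1+N3)/N3; set equal to 9/7  ⇒  N3/N1 = 1/(9/7 − 1) = 7/2
N3 = N1 + 2·N2  ⇒  N2/N1 = (N3/N1 − 1)/2 = (7/2 − 1)/2 = 5/4
smallest multiple with N1 ≥ 12 and N2 ≥ 10: k = 3  ⇒  N1 = 3·4 = 12, N2 = 3·5 = 15 (N1 ≤ 40, N2 ≤ 30, N2 ≠ N1 ✓), N3 = 12 + 2·15 = 42
check: (N1+N3)/N3 with N1 = 12, N3 = 42 gives 9/7; |achieved − target| = 0 ≤ 9/700 ✓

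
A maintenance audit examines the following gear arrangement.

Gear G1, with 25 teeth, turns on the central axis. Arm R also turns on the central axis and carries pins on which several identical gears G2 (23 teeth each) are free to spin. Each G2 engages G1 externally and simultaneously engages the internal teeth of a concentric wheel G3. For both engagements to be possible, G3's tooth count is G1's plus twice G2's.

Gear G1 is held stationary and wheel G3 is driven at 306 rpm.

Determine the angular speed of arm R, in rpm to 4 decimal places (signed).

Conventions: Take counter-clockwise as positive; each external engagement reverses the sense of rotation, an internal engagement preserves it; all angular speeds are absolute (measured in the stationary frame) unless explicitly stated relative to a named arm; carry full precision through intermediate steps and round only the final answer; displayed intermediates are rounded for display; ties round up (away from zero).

topology: planetary set — G1 25T / G2 23T / G3 71T, arm = carrier (Willis)
normalise by the input: solve with ω_ring = 1, then scale by 306 rpm
ring teeth: 25 + 2·23 = 71
25(ω_sun−ω_arm) = −71(ω_ring−ω_arm),  ω_sun = 0, ω_ring = 1
25(0−ω_arm) = −71(1−ω_arm)  ⇒  96·ω_arm = 71  ⇒  ω_arm = 71/96
scale: ω_arm = 71/96 × 306 rpm = +226.3125 rpm

+226.3125 rpm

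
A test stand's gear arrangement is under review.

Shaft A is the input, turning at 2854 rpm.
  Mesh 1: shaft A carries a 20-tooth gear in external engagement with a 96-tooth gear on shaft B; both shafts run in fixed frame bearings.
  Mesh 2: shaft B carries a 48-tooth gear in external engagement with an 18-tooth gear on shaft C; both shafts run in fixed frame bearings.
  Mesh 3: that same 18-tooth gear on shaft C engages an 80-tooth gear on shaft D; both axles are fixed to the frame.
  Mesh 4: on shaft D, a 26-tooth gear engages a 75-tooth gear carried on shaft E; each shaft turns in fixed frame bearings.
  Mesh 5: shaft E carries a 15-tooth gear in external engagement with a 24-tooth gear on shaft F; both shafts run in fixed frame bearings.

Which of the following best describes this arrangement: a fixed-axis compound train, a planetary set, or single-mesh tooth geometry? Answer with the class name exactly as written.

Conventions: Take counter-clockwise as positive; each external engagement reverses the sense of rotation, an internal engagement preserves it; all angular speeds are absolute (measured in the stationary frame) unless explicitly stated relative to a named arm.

topology: fixed-axis compound train — 5 meshes, A→F
classification: fixed-axis compound train

fixed-axis compound train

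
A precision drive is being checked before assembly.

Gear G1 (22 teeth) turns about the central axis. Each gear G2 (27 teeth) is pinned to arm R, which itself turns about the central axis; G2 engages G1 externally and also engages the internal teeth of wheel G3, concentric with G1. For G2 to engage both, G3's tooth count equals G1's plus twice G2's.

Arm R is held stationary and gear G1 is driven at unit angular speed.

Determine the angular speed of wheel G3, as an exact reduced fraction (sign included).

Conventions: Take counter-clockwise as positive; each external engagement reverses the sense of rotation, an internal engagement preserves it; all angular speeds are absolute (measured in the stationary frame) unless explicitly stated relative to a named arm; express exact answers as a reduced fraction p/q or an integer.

class = planetary set [G3 = 22+2·27 = 76; Willis about the carrier]
ring teeth: 22 + 2·27 = 76
22(ω_sun−ω_arm) = −76(ω_ring−ω_arm),  ω_arm = 0, ω_sun = 1
ω_ring = 0 − (22/76)(1−0) = -11/38
exact speed ratio = -11/38

-11/38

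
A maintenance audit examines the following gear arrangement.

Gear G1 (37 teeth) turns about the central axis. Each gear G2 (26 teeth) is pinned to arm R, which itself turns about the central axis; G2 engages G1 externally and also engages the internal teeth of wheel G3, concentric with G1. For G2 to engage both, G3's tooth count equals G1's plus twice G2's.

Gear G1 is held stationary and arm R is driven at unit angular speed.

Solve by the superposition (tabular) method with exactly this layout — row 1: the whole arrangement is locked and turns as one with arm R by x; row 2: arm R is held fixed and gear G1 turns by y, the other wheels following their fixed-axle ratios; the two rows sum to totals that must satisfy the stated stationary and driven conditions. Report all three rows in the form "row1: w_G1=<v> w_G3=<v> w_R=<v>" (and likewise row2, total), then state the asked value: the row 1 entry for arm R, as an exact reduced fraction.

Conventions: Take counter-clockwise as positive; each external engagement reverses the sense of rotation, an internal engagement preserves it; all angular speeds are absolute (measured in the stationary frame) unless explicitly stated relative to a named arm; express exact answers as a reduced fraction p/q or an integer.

row1: w_G1=1 w_G3=1 w_R=1
row2: w_G1=-1 w_G3=37/89 w_R=0
total: w_G1=0 w_G3=126/89 w_R=1
asked value: 1

recognized (axles ride arm R): planetary set, 37/26/89 teeth
row 1: whole set turns with the arm by x
superposition row 2 [arm held]: sun y, ring −(37/89)·y, arm 0
boundary: total ω_sun = x + y = 0 and total ω_arm = x = 1  ⇒  y = -1, x = 1
row 2 ring = −(37/89)·(-1) = 37/89
totals (row 1 + row 2): sun 1 + (-1) = 0, ring 1 + 37/89 = 126/89, arm 1 + 0 = 1
asked cell (row1, arm) = 1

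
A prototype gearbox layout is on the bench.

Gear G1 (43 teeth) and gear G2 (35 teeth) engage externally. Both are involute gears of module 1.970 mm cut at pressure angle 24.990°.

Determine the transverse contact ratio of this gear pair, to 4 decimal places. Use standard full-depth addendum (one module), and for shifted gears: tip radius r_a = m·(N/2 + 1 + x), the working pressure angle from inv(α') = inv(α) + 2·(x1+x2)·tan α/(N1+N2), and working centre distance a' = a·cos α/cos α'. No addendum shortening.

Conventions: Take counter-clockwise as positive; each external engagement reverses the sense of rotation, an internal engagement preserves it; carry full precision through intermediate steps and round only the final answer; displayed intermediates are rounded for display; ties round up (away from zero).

topology: single-mesh involute geometry — m = 1.970, 43T/35T pair
base radii: r_b1 = 38.389790, r_b2 = 31.247503
tip radii: r_a1 = 44.325000, r_a2 = 36.445000
no profile shift: α' = α, a' = a
action lengths: √(r_a1²−r_b1²) = 22.156933, √(r_a2²−r_b2²) = 18.757173
base pitch p_b = π·m·cos α = 5.609539
CR = (22.156933 + 18.757173 − 76.830000·sin 24.99000°)/5.609539 = 1.507521
contact ratio ≈ 1.5075

1.5075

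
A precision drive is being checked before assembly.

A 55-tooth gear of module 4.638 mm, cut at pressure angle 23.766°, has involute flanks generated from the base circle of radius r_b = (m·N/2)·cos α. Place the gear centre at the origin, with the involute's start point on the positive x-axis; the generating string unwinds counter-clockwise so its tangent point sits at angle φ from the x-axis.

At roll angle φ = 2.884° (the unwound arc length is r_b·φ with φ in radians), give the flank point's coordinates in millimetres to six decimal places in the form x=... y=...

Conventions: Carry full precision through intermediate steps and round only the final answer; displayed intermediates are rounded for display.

x=116.876834 y=0.004961

topology: single-mesh involute geometry — m = 4.638, N = 55
pitch radius r_p = m·N/2 = 4.638·55/2 = 127.545000
base radius r_b = r_p·cos α = 127.545000·cos 23.766° = 116.729053
roll angle φ = 2.884° = 0.05033530 rad
x = r_b·(cos φ + φ·sin φ) = 116.876834
y = r_b·(sin φ − φ·cos φ) = 0.004961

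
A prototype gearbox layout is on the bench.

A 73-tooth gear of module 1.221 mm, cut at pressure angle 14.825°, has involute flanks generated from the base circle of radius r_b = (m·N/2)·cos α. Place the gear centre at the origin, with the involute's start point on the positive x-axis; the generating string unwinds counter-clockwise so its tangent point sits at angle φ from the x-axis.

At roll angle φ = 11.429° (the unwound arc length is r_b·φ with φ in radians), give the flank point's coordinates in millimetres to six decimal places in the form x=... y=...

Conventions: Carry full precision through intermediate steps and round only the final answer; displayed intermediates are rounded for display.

x=43.931586 y=0.113530

topology: single-mesh involute geometry — m = 1.221, N = 73
pitch radius r_p = m·N/2 = 1.221·73/2 = 44.566500
base radius r_b = r_p·cos α = 44.566500·cos 14.825° = 43.082963
roll angle φ = 11.429° = 0.19947368 rad
x = r_b·(cos φ + φ·sin φ) = 43.931586
y = r_b·(sin φ − φ·cos φ) = 0.113530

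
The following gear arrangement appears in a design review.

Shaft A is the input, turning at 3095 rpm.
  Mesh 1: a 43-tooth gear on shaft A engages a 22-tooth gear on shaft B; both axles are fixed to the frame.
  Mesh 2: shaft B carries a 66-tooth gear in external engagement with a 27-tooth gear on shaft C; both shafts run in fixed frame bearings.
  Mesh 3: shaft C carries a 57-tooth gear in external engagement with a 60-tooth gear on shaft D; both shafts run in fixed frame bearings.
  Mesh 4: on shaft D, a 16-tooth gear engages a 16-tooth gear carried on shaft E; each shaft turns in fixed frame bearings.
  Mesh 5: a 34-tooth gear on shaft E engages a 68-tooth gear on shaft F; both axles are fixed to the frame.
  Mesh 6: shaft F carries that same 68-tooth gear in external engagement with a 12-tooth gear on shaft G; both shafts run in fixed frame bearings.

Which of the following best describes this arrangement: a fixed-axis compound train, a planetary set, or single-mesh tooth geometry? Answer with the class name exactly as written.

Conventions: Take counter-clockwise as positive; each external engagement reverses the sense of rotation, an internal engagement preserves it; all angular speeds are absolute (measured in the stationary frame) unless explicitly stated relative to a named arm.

topology: fixed-axis compound train — 6 meshes, A→G
classification: fixed-axis compound train

fixed-axis compound train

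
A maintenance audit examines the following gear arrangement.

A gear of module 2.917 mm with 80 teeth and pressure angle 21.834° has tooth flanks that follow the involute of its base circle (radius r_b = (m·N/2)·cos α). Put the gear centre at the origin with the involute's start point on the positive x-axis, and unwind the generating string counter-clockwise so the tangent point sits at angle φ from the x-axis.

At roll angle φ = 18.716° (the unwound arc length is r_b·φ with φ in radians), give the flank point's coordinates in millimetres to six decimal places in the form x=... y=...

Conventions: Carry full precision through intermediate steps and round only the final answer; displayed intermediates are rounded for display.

class = single-mesh tooth geometry [base-circle involute, m = 2.917, 80T]
pitch radius r_p = m·N/2 = 2.917·80/2 = 116.680000
base radius r_b = r_p·cos α = 116.680000·cos 21.834° = 108.309994
roll angle φ = 18.716° = 0.32665582 rad
x = r_b·(cos φ + φ·sin φ) = 113.935313
y = r_b·(sin φ − φ·cos φ) = 1.245023

x=113.935313 y=1.245023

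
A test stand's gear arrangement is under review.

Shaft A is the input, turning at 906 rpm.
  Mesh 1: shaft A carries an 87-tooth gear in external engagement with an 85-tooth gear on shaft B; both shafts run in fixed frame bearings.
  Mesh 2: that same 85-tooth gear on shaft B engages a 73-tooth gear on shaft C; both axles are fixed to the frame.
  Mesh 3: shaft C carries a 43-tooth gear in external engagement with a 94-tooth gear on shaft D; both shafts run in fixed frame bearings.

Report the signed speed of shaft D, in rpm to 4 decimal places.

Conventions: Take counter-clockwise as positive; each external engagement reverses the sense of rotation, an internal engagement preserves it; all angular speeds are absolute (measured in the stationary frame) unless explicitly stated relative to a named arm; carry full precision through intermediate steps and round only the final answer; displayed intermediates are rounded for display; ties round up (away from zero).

-493.9298 rpm

class = fixed-axis compound train [3 meshes; 3 ratios multiply, 3 sense flips]
mesh 1 [87T→85T]: ω = 906.0000×87/85 = 927.3176 rpm, sense flips to −
mesh 2 [85T→73T]: ω = 927.3176×85/73 = 1079.7534 rpm, sense flips to +
mesh 3 [43T→94T]: ω = 1079.7534×43/94 = 493.9298 rpm, sense flips to −
signed output speed = -493.9298 rpm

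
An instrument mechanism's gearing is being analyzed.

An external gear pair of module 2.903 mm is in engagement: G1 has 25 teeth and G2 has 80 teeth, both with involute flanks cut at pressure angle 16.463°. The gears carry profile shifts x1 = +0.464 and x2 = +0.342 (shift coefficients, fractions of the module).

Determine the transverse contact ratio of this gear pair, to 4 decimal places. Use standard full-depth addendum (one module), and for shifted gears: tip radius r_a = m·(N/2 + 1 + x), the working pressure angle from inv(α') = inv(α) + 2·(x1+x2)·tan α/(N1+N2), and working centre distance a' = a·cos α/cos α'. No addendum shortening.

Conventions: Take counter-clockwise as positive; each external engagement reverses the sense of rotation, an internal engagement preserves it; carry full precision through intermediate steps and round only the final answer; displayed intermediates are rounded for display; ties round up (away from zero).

1.7400

topology: single-mesh involute geometry — m = 2.903, 25T/80T pair
base radii: r_b1 = 34.799819, r_b2 = 111.359422
tip radii: r_a1 = 40.537492, r_a2 = 120.015826
inv(α') = inv(16.463°) + 2·(+0.464+0.342)·tan α/(25+80) = 0.01271444  ⇒  α' = 18.99970°
a' = a·cos α / cos α' = 152.4075·cos 16.463°/cos 18.99970° = 154.580761
action lengths: √(r_a1²−r_b1²) = 20.790883, √(r_a2²−r_b2²) = 44.753521
base pitch p_b = π·m·cos α = 8.746149
CR = (20.790883 + 44.753521 − 154.580761·sin 18.99970°)/8.746149 = 1.740033
contact ratio ≈ 1.7400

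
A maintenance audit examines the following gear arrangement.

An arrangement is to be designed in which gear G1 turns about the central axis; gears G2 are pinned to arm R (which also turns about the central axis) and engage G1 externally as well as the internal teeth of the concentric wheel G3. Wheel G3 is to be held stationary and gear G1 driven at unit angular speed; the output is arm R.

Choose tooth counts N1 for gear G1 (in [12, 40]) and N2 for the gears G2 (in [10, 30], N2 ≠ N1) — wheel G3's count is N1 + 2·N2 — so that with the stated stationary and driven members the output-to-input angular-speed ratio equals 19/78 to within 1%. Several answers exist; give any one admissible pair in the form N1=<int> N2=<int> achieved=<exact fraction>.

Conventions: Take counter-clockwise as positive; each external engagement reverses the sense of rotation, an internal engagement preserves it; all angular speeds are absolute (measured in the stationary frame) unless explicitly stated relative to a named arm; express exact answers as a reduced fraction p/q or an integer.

N1=19 N2=20 achieved=19/78

design class (target 19/78): planetary set
Willis with ω_ring = 0: ω_arm/ω_sun = N1/(N1+N3); set equal to 19/78  ⇒  N3/N1 = 1/(19/78) − 1 = 59/19
N3 = N1 + 2·N2  ⇒  N2/N1 = (N3/N1 − 1)/2 = (59/19 − 1)/2 = 20/19
smallest multiple with N1 ≥ 12 and N2 ≥ 10: k = 1  ⇒  N1 = 1·19 = 19, N2 = 1·20 = 20 (N1 ≤ 40, N2 ≤ 30, N2 ≠ N1 ✓), N3 = 19 + 2·20 = 59
check: N1/(N1+N3) with N1 = 19, N3 = 59 gives 19/78; |achieved − target| = 0 ≤ 19/7800 ✓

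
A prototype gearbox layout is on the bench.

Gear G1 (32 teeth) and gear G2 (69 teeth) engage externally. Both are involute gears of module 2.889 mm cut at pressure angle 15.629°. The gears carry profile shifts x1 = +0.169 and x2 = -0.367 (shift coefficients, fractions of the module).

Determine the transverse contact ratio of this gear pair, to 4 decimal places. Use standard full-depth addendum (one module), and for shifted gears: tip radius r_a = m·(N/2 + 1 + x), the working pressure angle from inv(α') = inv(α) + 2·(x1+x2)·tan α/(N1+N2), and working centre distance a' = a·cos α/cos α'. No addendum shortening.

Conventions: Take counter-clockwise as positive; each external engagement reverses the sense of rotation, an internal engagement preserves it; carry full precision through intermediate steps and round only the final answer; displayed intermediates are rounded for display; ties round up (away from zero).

2.0380

topology: single-mesh involute geometry — m = 2.889, 32T/69T pair
base radii: r_b1 = 44.514929, r_b2 = 95.985316
tip radii: r_a1 = 49.601241, r_a2 = 101.499237
inv(α') = inv(15.629°) + 2·(+0.169-0.367)·tan α/(32+69) = 0.00587634  ⇒  α' = 14.77836°
a' = a·cos α / cos α' = 145.8945·cos 15.629°/cos 14.77836° = 145.307031
action lengths: √(r_a1²−r_b1²) = 21.879310, √(r_a2²−r_b2²) = 32.998701
base pitch p_b = π·m·cos α = 8.740486
CR = (21.879310 + 32.998701 − 145.307031·sin 14.77836°)/8.740486 = 2.037988
contact ratio ≈ 2.0380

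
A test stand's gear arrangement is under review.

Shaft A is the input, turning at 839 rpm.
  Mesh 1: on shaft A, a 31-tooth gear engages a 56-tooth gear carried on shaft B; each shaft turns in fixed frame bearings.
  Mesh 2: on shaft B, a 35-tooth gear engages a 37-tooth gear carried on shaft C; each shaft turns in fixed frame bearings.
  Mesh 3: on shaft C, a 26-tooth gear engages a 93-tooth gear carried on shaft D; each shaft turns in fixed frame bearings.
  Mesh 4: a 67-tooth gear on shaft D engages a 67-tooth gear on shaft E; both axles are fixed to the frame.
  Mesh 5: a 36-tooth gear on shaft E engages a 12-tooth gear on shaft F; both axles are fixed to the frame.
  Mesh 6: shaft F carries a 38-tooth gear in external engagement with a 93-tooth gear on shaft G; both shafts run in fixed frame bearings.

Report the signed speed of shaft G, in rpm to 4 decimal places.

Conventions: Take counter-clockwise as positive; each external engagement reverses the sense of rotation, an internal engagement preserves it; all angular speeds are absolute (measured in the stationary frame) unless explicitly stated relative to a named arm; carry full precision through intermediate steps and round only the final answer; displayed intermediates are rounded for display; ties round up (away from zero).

+150.5616 rpm

recognized (7 fixed axles, 6 meshes): fixed-axis compound train
mesh 1 [31T→56T]: ω = 839.0000×31/56 = 464.4464 rpm, sense flips to −
mesh 2 [35T→37T]: ω = 464.4464×35/37 = 439.3412 rpm, sense flips to +
mesh 3 [26T→93T]: ω = 439.3412×26/93 = 122.8266 rpm, sense flips to −
mesh 4 [67T→67T]: ω = 122.8266×67/67 = 122.8266 rpm, sense flips to +
mesh 5 [36T→12T]: ω = 122.8266×36/12 = 368.4797 rpm, sense flips to −
mesh 6 [38T→93T]: ω = 368.4797×38/93 = 150.5616 rpm, sense flips to +
signed output speed = +150.5616 rpm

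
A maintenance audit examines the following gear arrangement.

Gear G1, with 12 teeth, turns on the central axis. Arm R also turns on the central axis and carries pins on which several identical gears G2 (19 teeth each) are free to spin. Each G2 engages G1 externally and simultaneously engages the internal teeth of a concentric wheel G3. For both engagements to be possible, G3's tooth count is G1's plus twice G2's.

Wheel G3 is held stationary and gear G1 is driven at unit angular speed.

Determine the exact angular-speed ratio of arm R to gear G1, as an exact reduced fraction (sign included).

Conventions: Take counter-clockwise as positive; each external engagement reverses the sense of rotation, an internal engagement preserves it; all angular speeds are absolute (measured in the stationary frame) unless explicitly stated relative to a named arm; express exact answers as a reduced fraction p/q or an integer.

6/31

topology: planetary set — G1 12T / G2 19T / G3 50T, arm = carrier (Willis)
ring teeth: 12 + 2·19 = 50
12(ω_sun−ω_arm) = −50(ω_ring−ω_arm),  ω_ring = 0, ω_sun = 1
12(1−ω_arm) = −50(0−ω_arm)  ⇒  62·ω_arm = 12  ⇒  ω_arm = 6/31
ω_out/ω_in = 6/31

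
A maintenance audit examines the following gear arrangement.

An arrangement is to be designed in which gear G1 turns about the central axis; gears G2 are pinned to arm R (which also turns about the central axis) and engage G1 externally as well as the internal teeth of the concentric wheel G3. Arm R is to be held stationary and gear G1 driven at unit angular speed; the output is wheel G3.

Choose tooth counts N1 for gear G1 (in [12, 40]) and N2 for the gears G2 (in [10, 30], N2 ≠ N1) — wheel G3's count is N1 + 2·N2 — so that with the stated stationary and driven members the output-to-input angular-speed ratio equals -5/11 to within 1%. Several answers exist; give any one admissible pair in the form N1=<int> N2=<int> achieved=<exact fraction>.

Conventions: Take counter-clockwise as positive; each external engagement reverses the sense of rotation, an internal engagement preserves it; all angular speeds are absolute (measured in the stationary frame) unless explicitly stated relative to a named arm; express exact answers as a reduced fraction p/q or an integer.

N1=20 N2=12 achieved=-5/11

topology: planetary set — design target -5/11, arm = carrier (Willis)
Willis with ω_arm = 0: ω_ring/ω_sun = −N1/N3; set equal to -5/11  ⇒  N3/N1 = −1/(-5/11) = 11/5
N3 = N1 + 2·N2  ⇒  N2/N1 = (N3/N1 − 1)/2 = (11/5 − 1)/2 = 3/5
smallest multiple with N1 ≥ 12 and N2 ≥ 10: k = 4  ⇒  N1 = 4·5 = 20, N2 = 4·3 = 12 (N1 ≤ 40, N2 ≤ 30, N2 ≠ N1 ✓), N3 = 20 + 2·12 = 44
check: −N1/N3 with N1 = 20, N3 = 44 gives -5/11; |achieved − target| = 0 ≤ 1/220 ✓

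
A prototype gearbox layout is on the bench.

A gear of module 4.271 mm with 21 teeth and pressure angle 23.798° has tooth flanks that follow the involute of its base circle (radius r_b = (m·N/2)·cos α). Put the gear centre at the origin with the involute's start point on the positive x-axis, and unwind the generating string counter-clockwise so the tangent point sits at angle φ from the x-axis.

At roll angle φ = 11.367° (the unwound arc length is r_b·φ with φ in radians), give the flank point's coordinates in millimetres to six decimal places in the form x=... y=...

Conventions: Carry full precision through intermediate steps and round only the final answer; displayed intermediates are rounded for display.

class = single-mesh tooth geometry [base-circle involute, m = 4.271, 21T]
pitch radius r_p = m·N/2 = 4.271·21/2 = 44.845500
base radius r_b = r_p·cos α = 44.845500·cos 23.798° = 41.032455
roll angle φ = 11.367° = 0.19839158 rad
x = r_b·(cos φ + φ·sin φ) = 41.832030
y = r_b·(sin φ − φ·cos φ) = 0.106381

x=41.832030 y=0.106381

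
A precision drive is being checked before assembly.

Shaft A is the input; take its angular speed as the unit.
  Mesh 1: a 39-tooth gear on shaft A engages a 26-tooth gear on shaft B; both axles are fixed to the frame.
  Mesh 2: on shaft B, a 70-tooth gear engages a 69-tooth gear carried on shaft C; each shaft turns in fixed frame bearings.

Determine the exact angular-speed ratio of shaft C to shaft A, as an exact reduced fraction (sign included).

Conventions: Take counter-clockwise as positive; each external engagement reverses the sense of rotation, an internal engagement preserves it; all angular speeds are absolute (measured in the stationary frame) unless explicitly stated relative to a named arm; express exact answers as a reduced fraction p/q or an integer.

35/23

class = fixed-axis compound train [2 meshes; 2 ratios multiply, 2 sense flips]
mesh 1 [39T→26T]: running ratio 3/2, sense −
mesh 2 [70T→69T]: running ratio 35/23, sense +
ω_out/ω_in = 35/23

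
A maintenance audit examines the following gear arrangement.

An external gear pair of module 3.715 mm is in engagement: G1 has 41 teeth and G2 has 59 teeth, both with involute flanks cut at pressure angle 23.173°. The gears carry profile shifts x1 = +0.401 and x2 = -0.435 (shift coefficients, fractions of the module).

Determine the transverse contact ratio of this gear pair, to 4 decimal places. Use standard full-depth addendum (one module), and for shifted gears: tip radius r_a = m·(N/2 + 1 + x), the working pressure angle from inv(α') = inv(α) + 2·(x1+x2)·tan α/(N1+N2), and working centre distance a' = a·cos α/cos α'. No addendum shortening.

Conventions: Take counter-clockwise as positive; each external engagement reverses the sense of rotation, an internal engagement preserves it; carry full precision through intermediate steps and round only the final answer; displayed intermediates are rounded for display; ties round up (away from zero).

1.5739

topology: single-mesh involute geometry — m = 3.715, 41T/59T pair
base radii: r_b1 = 70.013180, r_b2 = 100.750673
tip radii: r_a1 = 81.362215, r_a2 = 111.691475
inv(α') = inv(23.173°) + 2·(+0.401-0.435)·tan α/(41+59) = 0.02330664  ⇒  α' = 23.08158°
a' = a·cos α / cos α' = 185.7500·cos 23.173°/cos 23.08158° = 185.623454
action lengths: √(r_a1²−r_b1²) = 41.448338, √(r_a2²−r_b2²) = 48.210864
base pitch p_b = π·m·cos α = 10.729409
CR = (41.448338 + 48.210864 − 185.623454·sin 23.08158°)/10.729409 = 1.573911
contact ratio ≈ 1.5739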